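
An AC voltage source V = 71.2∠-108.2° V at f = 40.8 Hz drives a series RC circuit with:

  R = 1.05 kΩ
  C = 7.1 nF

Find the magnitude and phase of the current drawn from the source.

Step 1 — Angular frequency: ω = 2π·f = 2π·40.8 = 256.4 rad/s.
Step 2 — Component impedances:
  R: Z = R = 1050 Ω
  C: Z = 1/(jωC) = -j/(ω·C) = 0 - j5.494e+05 Ω
Step 3 — Series combination: Z_total = R + C = 1050 - j5.494e+05 Ω = 5.494e+05∠-89.9° Ω.
Step 4 — Source phasor: V = 71.2∠-108.2° V = -22.24 - j67.64 V.
Step 5 — Ohm's law: I = V / Z_total = (-22.24 - j67.64) / (1050 - j5.494e+05) = 0.000123 - j4.071e-05 A.
Step 6 — Convert to polar: |I| = 0.0001296 A, ∠I = -18.3°.

I = 0.0001296∠-18.3° A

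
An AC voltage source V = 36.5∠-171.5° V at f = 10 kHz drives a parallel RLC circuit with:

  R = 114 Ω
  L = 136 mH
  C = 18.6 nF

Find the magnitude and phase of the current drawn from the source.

Step 1 — Angular frequency: ω = 2π·f = 2π·1e+04 = 6.283e+04 rad/s.
Step 2 — Component impedances:
  R: Z = R = 114 Ω
  L: Z = jωL = j·6.283e+04·0.136 = 0 + j8545 Ω
  C: Z = 1/(jωC) = -j/(ω·C) = 0 - j855.7 Ω
Step 3 — Parallel combination: 1/Z_total = 1/R + 1/L + 1/C; Z_total = 112.4 - j13.47 Ω = 113.2∠-6.8° Ω.
Step 4 — Source phasor: V = 36.5∠-171.5° V = -36.1 - j5.395 V.
Step 5 — Ohm's law: I = V / Z_total = (-36.1 - j5.395) / (112.4 - j13.47) = -0.311 - j0.08529 A.
Step 6 — Convert to polar: |I| = 0.3225 A, ∠I = -164.7°.

I = 0.3225∠-164.7° A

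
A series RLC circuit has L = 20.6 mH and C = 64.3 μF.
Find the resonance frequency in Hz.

Step 1 — Resonance condition Im(Z)=0 gives ω₀ = 1/√(LC).
Step 2 — ω₀ = 1/√(0.0206·6.43e-05) = 868.9 rad/s.
Step 3 — f₀ = ω₀/(2π) = 138.3 Hz.

f₀ = 138.3 Hz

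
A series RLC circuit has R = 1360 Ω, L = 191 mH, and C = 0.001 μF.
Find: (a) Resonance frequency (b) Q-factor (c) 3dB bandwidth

Step 1 — Resonance: ω₀ = 1/√(LC) = 1/√(0.191·1e-09) = 7.236e+04 rad/s.
Step 2 — f₀ = ω₀/(2π) = 1.152e+04 Hz.
Step 3 — Series Q: Q = ω₀L/R = 7.236e+04·0.191/1360 = 10.16.
Step 4 — Bandwidth: Δω = ω₀/Q = 7120 rad/s; BW = Δω/(2π) = 1133 Hz.

(a) f₀ = 1.152e+04 Hz  (b) Q = 10.16  (c) BW = 1133 Hz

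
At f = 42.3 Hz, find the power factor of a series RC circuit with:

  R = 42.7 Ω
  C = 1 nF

Step 1 — Angular frequency: ω = 2π·f = 2π·42.3 = 265.8 rad/s.
Step 2 — Component impedances:
  R: Z = R = 42.7 Ω
  C: Z = 1/(jωC) = -j/(ω·C) = 0 - j3.763e+06 Ω
Step 3 — Series combination: Z_total = R + C = 42.7 - j3.763e+06 Ω = 3.763e+06∠-90.0° Ω.
Step 4 — Power factor: PF = cos(φ) = Re(Z)/|Z| = 42.7/3.763e+06 = 1.135e-05.
Step 5 — Type: Im(Z) = -3.763e+06 ⇒ leading (phase φ = -90.0°).

PF = 1.135e-05 (leading, φ = -90.0°)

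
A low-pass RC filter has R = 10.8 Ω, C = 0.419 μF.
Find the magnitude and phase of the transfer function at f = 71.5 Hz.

Step 1 — Angular frequency: ω = 2π·71.5 = 449.2 rad/s.
Step 2 — Transfer function: H(jω) = 1/(1 + jωRC).
Step 3 — Denominator: 1 + jωRC = 1 + j·449.2·10.8·4.19e-07 = 1 + j0.002033.
Step 4 — H = 1 - j0.002033.
Step 5 — Magnitude: |H| = 1 (-0.0 dB); phase: φ = -0.1°.

|H| = 1 (-0.0 dB), φ = -0.1°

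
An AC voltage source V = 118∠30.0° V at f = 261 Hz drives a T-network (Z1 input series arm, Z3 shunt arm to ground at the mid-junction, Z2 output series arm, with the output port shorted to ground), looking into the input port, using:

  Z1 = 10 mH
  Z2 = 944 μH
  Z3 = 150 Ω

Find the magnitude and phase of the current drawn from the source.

Step 1 — Angular frequency: ω = 2π·f = 2π·261 = 1640 rad/s.
Step 2 — Component impedances:
  Z1: Z = jωL = j·1640·0.01 = 0 + j16.4 Ω
  Z2: Z = jωL = j·1640·0.000944 = 0 + j1.548 Ω
  Z3: Z = R = 150 Ω
Step 3 — With the output port shorted to ground, the output series arm Z2 runs from the junction to ground; the shunt arm Z3 also runs from the junction to ground. They appear in parallel: Z3 || Z2 = 0.01598 + j1.548 Ω.
Step 4 — Series with input arm Z1: Z_in = Z1 + (Z3 || Z2) = 0.01598 + j17.95 Ω = 17.95∠89.9° Ω.
Step 5 — Source phasor: V = 118∠30.0° V = 102.2 + j59 V.
Step 6 — Ohm's law: I = V / Z_total = (102.2 + j59) / (0.01598 + j17.95) = 3.293 - j5.691 A.
Step 7 — Convert to polar: |I| = 6.575 A, ∠I = -59.9°.

I = 6.575∠-59.9° A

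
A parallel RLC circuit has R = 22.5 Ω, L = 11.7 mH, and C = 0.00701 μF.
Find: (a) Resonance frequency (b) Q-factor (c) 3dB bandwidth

Step 1 — Resonance: ω₀ = 1/√(LC) = 1/√(0.0117·7.01e-09) = 1.104e+05 rad/s.
Step 2 — f₀ = ω₀/(2π) = 1.757e+04 Hz.
Step 3 — Parallel Q: Q = R/(ω₀L) = 22.5/(1.104e+05·0.0117) = 0.01742.
Step 4 — Bandwidth: Δω = ω₀/Q = 6.34e+06 rad/s; BW = Δω/(2π) = 1.009e+06 Hz.

(a) f₀ = 1.757e+04 Hz  (b) Q = 0.01742  (c) BW = 1.009e+06 Hz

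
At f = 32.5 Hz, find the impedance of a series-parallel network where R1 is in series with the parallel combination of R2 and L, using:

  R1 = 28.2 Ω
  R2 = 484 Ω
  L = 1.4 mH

Step 1 — Angular frequency: ω = 2π·f = 2π·32.5 = 204.2 rad/s.
Step 2 — Component impedances:
  R1: Z = R = 28.2 Ω
  R2: Z = R = 484 Ω
  L: Z = jωL = j·204.2·0.0014 = 0 + j0.2859 Ω
Step 3 — Parallel branch: R2 || L = 1/(1/R2 + 1/L) = 0.0001689 + j0.2859 Ω.
Step 4 — Series with R1: Z_total = R1 + (R2 || L) = 28.2 + j0.2859 Ω = 28.2∠0.6° Ω.

Z = 28.2 + j0.2859 Ω = 28.2∠0.6° Ω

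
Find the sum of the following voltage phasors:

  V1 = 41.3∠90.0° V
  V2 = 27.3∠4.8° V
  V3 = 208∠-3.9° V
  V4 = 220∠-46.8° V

Step 1 — Convert each phasor to rectangular form:
  V1 = 41.3·(cos(90.0°) + j·sin(90.0°)) = 0 + j41.3 V
  V2 = 27.3·(cos(4.8°) + j·sin(4.8°)) = 27.2 + j2.284 V
  V3 = 208·(cos(-3.9°) + j·sin(-3.9°)) = 207.5 - j14.15 V
  V4 = 220·(cos(-46.8°) + j·sin(-46.8°)) = 150.6 - j160.4 V
Step 2 — Sum components: V_total = 385.3 - j130.9 V.
Step 3 — Convert to polar: |V_total| = 407 V, ∠V_total = -18.8°.

V_total = 407∠-18.8° V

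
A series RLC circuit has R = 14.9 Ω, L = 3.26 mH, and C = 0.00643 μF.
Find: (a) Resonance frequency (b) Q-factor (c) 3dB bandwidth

Step 1 — Resonance: ω₀ = 1/√(LC) = 1/√(0.00326·6.43e-09) = 2.184e+05 rad/s.
Step 2 — f₀ = ω₀/(2π) = 3.476e+04 Hz.
Step 3 — Series Q: Q = ω₀L/R = 2.184e+05·0.00326/14.9 = 47.79.
Step 4 — Bandwidth: Δω = ω₀/Q = 4571 rad/s; BW = Δω/(2π) = 727.4 Hz.

(a) f₀ = 3.476e+04 Hz  (b) Q = 47.79  (c) BW = 727.4 Hz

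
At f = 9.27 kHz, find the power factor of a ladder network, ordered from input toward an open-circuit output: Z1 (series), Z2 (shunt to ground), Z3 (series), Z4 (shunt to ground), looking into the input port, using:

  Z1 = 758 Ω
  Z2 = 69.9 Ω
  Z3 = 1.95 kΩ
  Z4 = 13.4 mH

Step 1 — Angular frequency: ω = 2π·f = 2π·9270 = 5.825e+04 rad/s.
Step 2 — Component impedances:
  Z1: Z = R = 758 Ω
  Z2: Z = R = 69.9 Ω
  Z3: Z = R = 1950 Ω
  Z4: Z = jωL = j·5.825e+04·0.0134 = 0 + j780.5 Ω
Step 3 — Ladder network (open output): work backward from the far end, alternating series and parallel combinations. Z_in = 825.8 + j0.8133 Ω = 825.8∠0.1° Ω.
Step 4 — Power factor: PF = cos(φ) = Re(Z)/|Z| = 825.8/825.8 = 1.
Step 5 — Type: Im(Z) = 0.8133 ⇒ lagging (phase φ = 0.1°).

PF = 1 (lagging, φ = 0.1°)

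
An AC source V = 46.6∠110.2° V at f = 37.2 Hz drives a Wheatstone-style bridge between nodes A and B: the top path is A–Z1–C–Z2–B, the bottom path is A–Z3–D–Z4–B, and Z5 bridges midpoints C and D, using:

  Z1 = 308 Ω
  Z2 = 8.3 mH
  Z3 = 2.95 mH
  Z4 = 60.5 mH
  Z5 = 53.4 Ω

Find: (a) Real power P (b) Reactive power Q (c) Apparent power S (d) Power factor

Step 1 — Angular frequency: ω = 2π·f = 2π·37.2 = 233.7 rad/s.
Step 2 — Component impedances:
  Z1: Z = R = 308 Ω
  Z2: Z = jωL = j·233.7·0.0083 = 0 + j1.94 Ω
  Z3: Z = jωL = j·233.7·0.00295 = 0 + j0.6895 Ω
  Z4: Z = jωL = j·233.7·0.0605 = 0 + j14.14 Ω
  Z5: Z = R = 53.4 Ω
Step 3 — Bridge requires nodal analysis (the Z5 bridge couples midpoints C and D, so the two paths cannot be reduced to a simple series/parallel combination). Setting node B to ground and injecting 1 A at node A, the 3-node admittance system at A, C, D solves to V_A = Z_AB = 3.963 + j13.43 Ω = 14∠73.6° Ω.
Step 4 — Source phasor: V = 46.6∠110.2° V = -16.09 + j43.73 V.
Step 5 — Current: I = V / Z = 2.67 + j1.986 A = 3.328∠36.6° A.
Step 6 — Complex power: S = V·I* = 43.9 + j148.8 VA.
Step 7 — Real power: P = Re(S) = 43.9 W.
Step 8 — Reactive power: Q = Im(S) = 148.8 VAR.
Step 9 — Apparent power: |S| = 155.1 VA.
Step 10 — Power factor: PF = P/|S| = 0.283 (lagging).

(a) P = 43.9 W  (b) Q = 148.8 VAR  (c) S = 155.1 VA  (d) PF = 0.283 (lagging)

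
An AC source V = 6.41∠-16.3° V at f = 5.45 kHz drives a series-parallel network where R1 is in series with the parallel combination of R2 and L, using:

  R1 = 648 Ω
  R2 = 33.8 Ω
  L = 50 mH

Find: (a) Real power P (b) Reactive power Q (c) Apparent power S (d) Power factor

Step 1 — Angular frequency: ω = 2π·f = 2π·5450 = 3.424e+04 rad/s.
Step 2 — Component impedances:
  R1: Z = R = 648 Ω
  R2: Z = R = 33.8 Ω
  L: Z = jωL = j·3.424e+04·0.05 = 0 + j1712 Ω
Step 3 — Parallel branch: R2 || L = 1/(1/R2 + 1/L) = 33.79 + j0.667 Ω.
Step 4 — Series with R1: Z_total = R1 + (R2 || L) = 681.8 + j0.667 Ω = 681.8∠0.1° Ω.
Step 5 — Source phasor: V = 6.41∠-16.3° V = 6.152 - j1.799 V.
Step 6 — Current: I = V / Z = 0.009021 - j0.002648 A = 0.009402∠-16.4° A.
Step 7 — Complex power: S = V·I* = 0.06027 + j5.896e-05 VA.
Step 8 — Real power: P = Re(S) = 0.06027 W.
Step 9 — Reactive power: Q = Im(S) = 5.896e-05 VAR.
Step 10 — Apparent power: |S| = 0.06027 VA.
Step 11 — Power factor: PF = P/|S| = 1 (lagging).

(a) P = 0.06027 W  (b) Q = 5.896e-05 VAR  (c) S = 0.06027 VA  (d) PF = 1 (lagging)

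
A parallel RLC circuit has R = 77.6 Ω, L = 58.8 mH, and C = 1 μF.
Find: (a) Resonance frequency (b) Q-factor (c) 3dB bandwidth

Step 1 — Resonance: ω₀ = 1/√(LC) = 1/√(0.0588·1e-06) = 4124 rad/s.
Step 2 — f₀ = ω₀/(2π) = 656.3 Hz.
Step 3 — Parallel Q: Q = R/(ω₀L) = 77.6/(4124·0.0588) = 0.32.
Step 4 — Bandwidth: Δω = ω₀/Q = 1.289e+04 rad/s; BW = Δω/(2π) = 2051 Hz.

(a) f₀ = 656.3 Hz  (b) Q = 0.32  (c) BW = 2051 Hz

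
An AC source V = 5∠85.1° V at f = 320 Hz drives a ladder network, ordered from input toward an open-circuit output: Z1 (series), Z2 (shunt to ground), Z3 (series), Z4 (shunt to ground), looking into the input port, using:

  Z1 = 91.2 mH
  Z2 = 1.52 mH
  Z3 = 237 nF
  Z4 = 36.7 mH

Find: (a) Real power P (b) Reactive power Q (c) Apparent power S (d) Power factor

Step 1 — Angular frequency: ω = 2π·f = 2π·320 = 2011 rad/s.
Step 2 — Component impedances:
  Z1: Z = jωL = j·2011·0.0912 = 0 + j183.4 Ω
  Z2: Z = jωL = j·2011·0.00152 = 0 + j3.056 Ω
  Z3: Z = 1/(jωC) = -j/(ω·C) = 0 - j2099 Ω
  Z4: Z = jωL = j·2011·0.0367 = 0 + j73.79 Ω
Step 3 — Ladder network (open output): work backward from the far end, alternating series and parallel combinations. Z_in = 0 + j186.4 Ω = 186.4∠90.0° Ω.
Step 4 — Source phasor: V = 5∠85.1° V = 0.4271 + j4.982 V.
Step 5 — Current: I = V / Z = 0.02672 - j0.002291 A = 0.02682∠-4.9° A.
Step 6 — Complex power: S = V·I* = 0 + j0.1341 VA.
Step 7 — Real power: P = Re(S) = 0 W.
Step 8 — Reactive power: Q = Im(S) = 0.1341 VAR.
Step 9 — Apparent power: |S| = 0.1341 VA.
Step 10 — Power factor: PF = P/|S| = 0 (lagging).

(a) P = 0 W  (b) Q = 0.1341 VAR  (c) S = 0.1341 VA  (d) PF = 0 (lagging)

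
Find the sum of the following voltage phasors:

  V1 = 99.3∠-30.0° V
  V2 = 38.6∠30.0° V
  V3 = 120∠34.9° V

Step 1 — Convert each phasor to rectangular form:
  V1 = 99.3·(cos(-30.0°) + j·sin(-30.0°)) = 86 - j49.65 V
  V2 = 38.6·(cos(30.0°) + j·sin(30.0°)) = 33.43 + j19.3 V
  V3 = 120·(cos(34.9°) + j·sin(34.9°)) = 98.42 + j68.66 V
Step 2 — Sum components: V_total = 217.8 + j38.31 V.
Step 3 — Convert to polar: |V_total| = 221.2 V, ∠V_total = 10.0°.

V_total = 221.2∠10.0° V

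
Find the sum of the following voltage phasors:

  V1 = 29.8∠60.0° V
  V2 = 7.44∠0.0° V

Step 1 — Convert each phasor to rectangular form:
  V1 = 29.8·(cos(60.0°) + j·sin(60.0°)) = 14.9 + j25.81 V
  V2 = 7.44·(cos(0.0°) + j·sin(0.0°)) = 7.44 V
Step 2 — Sum components: V_total = 22.34 + j25.81 V.
Step 3 — Convert to polar: |V_total| = 34.13 V, ∠V_total = 49.1°.

V_total = 34.13∠49.1° V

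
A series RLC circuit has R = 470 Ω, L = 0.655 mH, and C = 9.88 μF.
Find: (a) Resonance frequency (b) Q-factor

Step 1 — Resonance condition Im(Z)=0 gives ω₀ = 1/√(LC).
Step 2 — ω₀ = 1/√(0.000655·9.88e-06) = 1.243e+04 rad/s.
Step 3 — f₀ = ω₀/(2π) = 1978 Hz.
Step 4 — Series Q: Q = ω₀L/R = 1.243e+04·0.000655/470 = 0.01732.

(a) f₀ = 1978 Hz  (b) Q = 0.01732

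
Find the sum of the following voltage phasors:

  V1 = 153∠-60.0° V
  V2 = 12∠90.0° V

Step 1 — Convert each phasor to rectangular form:
  V1 = 153·(cos(-60.0°) + j·sin(-60.0°)) = 76.5 - j132.5 V
  V2 = 12·(cos(90.0°) + j·sin(90.0°)) = 0 + j12 V
Step 2 — Sum components: V_total = 76.5 - j120.5 V.
Step 3 — Convert to polar: |V_total| = 142.7 V, ∠V_total = -57.6°.

V_total = 142.7∠-57.6° V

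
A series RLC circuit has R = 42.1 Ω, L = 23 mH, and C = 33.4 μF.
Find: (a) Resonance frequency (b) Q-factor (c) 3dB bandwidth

Step 1 — Resonance condition Im(Z)=0 gives ω₀ = 1/√(LC).
Step 2 — ω₀ = 1/√(0.023·3.34e-05) = 1141 rad/s.
Step 3 — f₀ = ω₀/(2π) = 181.6 Hz.
Step 4 — Series Q: Q = ω₀L/R = 1141·0.023/42.1 = 0.6233.
Step 5 — 3dB bandwidth: Δω = ω₀/Q = 1830 rad/s; BW = Δω/(2π) = 291.3 Hz.

(a) f₀ = 181.6 Hz  (b) Q = 0.6233  (c) BW = 291.3 Hz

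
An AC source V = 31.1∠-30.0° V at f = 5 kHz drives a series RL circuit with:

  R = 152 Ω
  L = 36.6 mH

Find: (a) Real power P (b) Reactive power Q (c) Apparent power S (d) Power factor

Step 1 — Angular frequency: ω = 2π·f = 2π·5000 = 3.142e+04 rad/s.
Step 2 — Component impedances:
  R: Z = R = 152 Ω
  L: Z = jωL = j·3.142e+04·0.0366 = 0 + j1150 Ω
Step 3 — Series combination: Z_total = R + L = 152 + j1150 Ω = 1160∠82.5° Ω.
Step 4 — Source phasor: V = 31.1∠-30.0° V = 26.93 - j15.55 V.
Step 5 — Current: I = V / Z = -0.01025 - j0.02478 A = 0.02681∠-112.5° A.
Step 6 — Complex power: S = V·I* = 0.1093 + j0.8267 VA.
Step 7 — Real power: P = Re(S) = 0.1093 W.
Step 8 — Reactive power: Q = Im(S) = 0.8267 VAR.
Step 9 — Apparent power: |S| = 0.8339 VA.
Step 10 — Power factor: PF = P/|S| = 0.1311 (lagging).

(a) P = 0.1093 W  (b) Q = 0.8267 VAR  (c) S = 0.8339 VA  (d) PF = 0.1311 (lagging)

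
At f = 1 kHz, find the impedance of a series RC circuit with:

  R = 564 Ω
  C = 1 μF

Step 1 — Angular frequency: ω = 2π·f = 2π·1000 = 6283 rad/s.
Step 2 — Component impedances:
  R: Z = R = 564 Ω
  C: Z = 1/(jωC) = -j/(ω·C) = 0 - j159.2 Ω
Step 3 — Series combination: Z_total = R + C = 564 - j159.2 Ω = 586∠-15.8° Ω.

Z = 564 - j159.2 Ω = 586∠-15.8° Ω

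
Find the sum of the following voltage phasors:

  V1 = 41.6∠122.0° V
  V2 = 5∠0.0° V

Step 1 — Convert each phasor to rectangular form:
  V1 = 41.6·(cos(122.0°) + j·sin(122.0°)) = -22.04 + j35.28 V
  V2 = 5·(cos(0.0°) + j·sin(0.0°)) = 5 V
Step 2 — Sum components: V_total = -17.04 + j35.28 V.
Step 3 — Convert to polar: |V_total| = 39.18 V, ∠V_total = 115.8°.

V_total = 39.18∠115.8° V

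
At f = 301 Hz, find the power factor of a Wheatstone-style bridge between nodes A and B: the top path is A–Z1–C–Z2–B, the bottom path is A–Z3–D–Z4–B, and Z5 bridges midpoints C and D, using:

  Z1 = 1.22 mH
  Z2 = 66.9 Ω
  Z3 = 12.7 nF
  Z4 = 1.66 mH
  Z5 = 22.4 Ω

Step 1 — Angular frequency: ω = 2π·f = 2π·301 = 1891 rad/s.
Step 2 — Component impedances:
  Z1: Z = jωL = j·1891·0.00122 = 0 + j2.307 Ω
  Z2: Z = R = 66.9 Ω
  Z3: Z = 1/(jωC) = -j/(ω·C) = 0 - j4.163e+04 Ω
  Z4: Z = jωL = j·1891·0.00166 = 0 + j3.139 Ω
  Z5: Z = R = 22.4 Ω
Step 3 — Bridge requires nodal analysis (the Z5 bridge couples midpoints C and D, so the two paths cannot be reduced to a simple series/parallel combination). Setting node B to ground and injecting 1 A at node A, the 3-node admittance system at A, C, D solves to V_A = Z_AB = 16.84 + j4.06 Ω = 17.33∠13.6° Ω.
Step 4 — Power factor: PF = cos(φ) = Re(Z)/|Z| = 16.8444/17.3269 = 0.9722.
Step 5 — Type: Im(Z) = 4.06 ⇒ lagging (phase φ = 13.6°).

PF = 0.9722 (lagging, φ = 13.6°)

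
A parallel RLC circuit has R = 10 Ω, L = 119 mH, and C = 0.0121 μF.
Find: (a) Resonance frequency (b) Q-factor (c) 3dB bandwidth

Step 1 — Resonance: ω₀ = 1/√(LC) = 1/√(0.119·1.21e-08) = 2.635e+04 rad/s.
Step 2 — f₀ = ω₀/(2π) = 4194 Hz.
Step 3 — Parallel Q: Q = R/(ω₀L) = 10/(2.635e+04·0.119) = 0.003189.
Step 4 — Bandwidth: Δω = ω₀/Q = 8.264e+06 rad/s; BW = Δω/(2π) = 1.315e+06 Hz.

(a) f₀ = 4194 Hz  (b) Q = 0.003189  (c) BW = 1.315e+06 Hz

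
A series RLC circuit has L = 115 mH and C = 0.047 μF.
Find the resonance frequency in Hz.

Step 1 — Resonance condition Im(Z)=0 gives ω₀ = 1/√(LC).
Step 2 — ω₀ = 1/√(0.115·4.7e-08) = 1.36e+04 rad/s.
Step 3 — f₀ = ω₀/(2π) = 2165 Hz.

f₀ = 2165 Hz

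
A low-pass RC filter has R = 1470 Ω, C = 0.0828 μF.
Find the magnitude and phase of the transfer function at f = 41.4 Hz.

Step 1 — Angular frequency: ω = 2π·41.4 = 260.1 rad/s.
Step 2 — Transfer function: H(jω) = 1/(1 + jωRC).
Step 3 — Denominator: 1 + jωRC = 1 + j·260.1·1470·8.28e-08 = 1 + j0.03166.
Step 4 — H = 0.999 - j0.03163.
Step 5 — Magnitude: |H| = 0.9995 (-0.0 dB); phase: φ = -1.8°.

|H| = 0.9995 (-0.0 dB), φ = -1.8°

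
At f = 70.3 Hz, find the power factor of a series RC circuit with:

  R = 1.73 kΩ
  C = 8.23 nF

Step 1 — Angular frequency: ω = 2π·f = 2π·70.3 = 441.7 rad/s.
Step 2 — Component impedances:
  R: Z = R = 1730 Ω
  C: Z = 1/(jωC) = -j/(ω·C) = 0 - j2.751e+05 Ω
Step 3 — Series combination: Z_total = R + C = 1730 - j2.751e+05 Ω = 2.751e+05∠-89.6° Ω.
Step 4 — Power factor: PF = cos(φ) = Re(Z)/|Z| = 1730/2.751e+05 = 0.006289.
Step 5 — Type: Im(Z) = -2.751e+05 ⇒ leading (phase φ = -89.6°).

PF = 0.006289 (leading, φ = -89.6°)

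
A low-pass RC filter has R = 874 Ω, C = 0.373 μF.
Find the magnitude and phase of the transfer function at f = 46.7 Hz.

Step 1 — Angular frequency: ω = 2π·46.7 = 293.4 rad/s.
Step 2 — Transfer function: H(jω) = 1/(1 + jωRC).
Step 3 — Denominator: 1 + jωRC = 1 + j·293.4·874·3.73e-07 = 1 + j0.09566.
Step 4 — H = 0.9909 - j0.09479.
Step 5 — Magnitude: |H| = 0.9955 (-0.0 dB); phase: φ = -5.5°.

|H| = 0.9955 (-0.0 dB), φ = -5.5°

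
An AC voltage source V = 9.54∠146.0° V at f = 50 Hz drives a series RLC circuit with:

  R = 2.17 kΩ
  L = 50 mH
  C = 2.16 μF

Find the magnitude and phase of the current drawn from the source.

Step 1 — Angular frequency: ω = 2π·f = 2π·50 = 314.2 rad/s.
Step 2 — Component impedances:
  R: Z = R = 2170 Ω
  L: Z = jωL = j·314.2·0.05 = 0 + j15.71 Ω
  C: Z = 1/(jωC) = -j/(ω·C) = 0 - j1474 Ω
Step 3 — Series combination: Z_total = R + L + C = 2170 - j1458 Ω = 2614∠-33.9° Ω.
Step 4 — Source phasor: V = 9.54∠146.0° V = -7.909 + j5.335 V.
Step 5 — Ohm's law: I = V / Z_total = (-7.909 + j5.335) / (2170 - j1458) = -0.003649 + j6.636e-06 A.
Step 6 — Convert to polar: |I| = 0.003649 A, ∠I = 179.9°.

I = 0.003649∠179.9° A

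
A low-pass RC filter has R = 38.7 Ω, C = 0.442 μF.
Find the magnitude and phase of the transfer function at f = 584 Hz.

Step 1 — Angular frequency: ω = 2π·584 = 3669 rad/s.
Step 2 — Transfer function: H(jω) = 1/(1 + jωRC).
Step 3 — Denominator: 1 + jωRC = 1 + j·3669·38.7·4.42e-07 = 1 + j0.06277.
Step 4 — H = 0.9961 - j0.06252.
Step 5 — Magnitude: |H| = 0.998 (-0.0 dB); phase: φ = -3.6°.

|H| = 0.998 (-0.0 dB), φ = -3.6°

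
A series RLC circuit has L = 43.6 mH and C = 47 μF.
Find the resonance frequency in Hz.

Step 1 — Resonance condition Im(Z)=0 gives ω₀ = 1/√(LC).
Step 2 — ω₀ = 1/√(0.0436·4.7e-05) = 698.6 rad/s.
Step 3 — f₀ = ω₀/(2π) = 111.2 Hz.

f₀ = 111.2 Hz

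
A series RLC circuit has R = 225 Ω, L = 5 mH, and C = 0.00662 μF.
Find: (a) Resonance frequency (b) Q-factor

Step 1 — Resonance condition Im(Z)=0 gives ω₀ = 1/√(LC).
Step 2 — ω₀ = 1/√(0.005·6.62e-09) = 1.738e+05 rad/s.
Step 3 — f₀ = ω₀/(2π) = 2.766e+04 Hz.
Step 4 — Series Q: Q = ω₀L/R = 1.738e+05·0.005/225 = 3.863.

(a) f₀ = 2.766e+04 Hz  (b) Q = 3.863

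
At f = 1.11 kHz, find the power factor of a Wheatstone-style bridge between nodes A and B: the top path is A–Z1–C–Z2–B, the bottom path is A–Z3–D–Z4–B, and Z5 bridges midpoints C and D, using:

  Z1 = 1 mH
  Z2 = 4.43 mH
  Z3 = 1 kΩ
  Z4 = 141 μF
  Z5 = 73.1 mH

Step 1 — Angular frequency: ω = 2π·f = 2π·1110 = 6974 rad/s.
Step 2 — Component impedances:
  Z1: Z = jωL = j·6974·0.001 = 0 + j6.974 Ω
  Z2: Z = jωL = j·6974·0.00443 = 0 + j30.9 Ω
  Z3: Z = R = 1000 Ω
  Z4: Z = 1/(jωC) = -j/(ω·C) = 0 - j1.017 Ω
  Z5: Z = jωL = j·6974·0.0731 = 0 + j509.8 Ω
Step 3 — Bridge requires nodal analysis (the Z5 bridge couples midpoints C and D, so the two paths cannot be reduced to a simple series/parallel combination). Setting node B to ground and injecting 1 A at node A, the 3-node admittance system at A, C, D solves to V_A = Z_AB = 1.306 + j36.06 Ω = 36.08∠87.9° Ω.
Step 4 — Power factor: PF = cos(φ) = Re(Z)/|Z| = 1.306/36.08 = 0.0362.
Step 5 — Type: Im(Z) = 36.06 ⇒ lagging (phase φ = 87.9°).

PF = 0.0362 (lagging, φ = 87.9°)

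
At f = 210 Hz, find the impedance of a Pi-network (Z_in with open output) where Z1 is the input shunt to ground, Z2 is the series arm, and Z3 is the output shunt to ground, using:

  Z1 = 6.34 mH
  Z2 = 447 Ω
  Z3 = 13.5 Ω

Step 1 — Angular frequency: ω = 2π·f = 2π·210 = 1319 rad/s.
Step 2 — Component impedances:
  Z1: Z = jωL = j·1319·0.00634 = 0 + j8.365 Ω
  Z2: Z = R = 447 Ω
  Z3: Z = R = 13.5 Ω
Step 3 — With open output, the series arm Z2 and the output shunt Z3 appear in series to ground: Z2 + Z3 = 460.5 Ω.
Step 4 — Parallel with input shunt Z1: Z_in = Z1 || (Z2 + Z3) = 0.1519 + j8.363 Ω = 8.364∠89.0° Ω.

Z = 0.1519 + j8.363 Ω = 8.364∠89.0° Ω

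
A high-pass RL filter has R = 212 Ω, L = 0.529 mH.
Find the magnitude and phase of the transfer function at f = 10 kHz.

Step 1 — Angular frequency: ω = 2π·1e+04 = 6.283e+04 rad/s.
Step 2 — Transfer function: H(jω) = jωL/(R + jωL).
Step 3 — Numerator jωL = j·33.24; denominator R + jωL = 212 + j33.24.
Step 4 — H = 0.02399 + j0.153.
Step 5 — Magnitude: |H| = 0.1549 (-16.2 dB); phase: φ = 81.1°.

|H| = 0.1549 (-16.2 dB), φ = 81.1°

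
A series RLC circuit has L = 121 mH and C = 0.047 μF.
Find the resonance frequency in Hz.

Step 1 — Resonance condition Im(Z)=0 gives ω₀ = 1/√(LC).
Step 2 — ω₀ = 1/√(0.121·4.7e-08) = 1.326e+04 rad/s.
Step 3 — f₀ = ω₀/(2π) = 2110 Hz.

f₀ = 2110 Hz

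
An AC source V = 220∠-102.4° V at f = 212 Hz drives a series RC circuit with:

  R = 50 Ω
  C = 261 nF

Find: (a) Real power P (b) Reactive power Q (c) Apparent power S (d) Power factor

Step 1 — Angular frequency: ω = 2π·f = 2π·212 = 1332 rad/s.
Step 2 — Component impedances:
  R: Z = R = 50 Ω
  C: Z = 1/(jωC) = -j/(ω·C) = 0 - j2876 Ω
Step 3 — Series combination: Z_total = R + C = 50 - j2876 Ω = 2877∠-89.0° Ω.
Step 4 — Source phasor: V = 220∠-102.4° V = -47.24 - j214.9 V.
Step 5 — Current: I = V / Z = 0.07439 - j0.01772 A = 0.07647∠-13.4° A.
Step 6 — Complex power: S = V·I* = 0.2924 - j16.82 VA.
Step 7 — Real power: P = Re(S) = 0.2924 W.
Step 8 — Reactive power: Q = Im(S) = -16.82 VAR.
Step 9 — Apparent power: |S| = 16.82 VA.
Step 10 — Power factor: PF = P/|S| = 0.01738 (leading).

(a) P = 0.2924 W  (b) Q = -16.82 VAR  (c) S = 16.82 VA  (d) PF = 0.01738 (leading)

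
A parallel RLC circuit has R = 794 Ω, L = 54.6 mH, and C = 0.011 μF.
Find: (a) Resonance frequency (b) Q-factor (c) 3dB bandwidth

Step 1 — Resonance: ω₀ = 1/√(LC) = 1/√(0.0546·1.1e-08) = 4.08e+04 rad/s.
Step 2 — f₀ = ω₀/(2π) = 6494 Hz.
Step 3 — Parallel Q: Q = R/(ω₀L) = 794/(4.08e+04·0.0546) = 0.3564.
Step 4 — Bandwidth: Δω = ω₀/Q = 1.145e+05 rad/s; BW = Δω/(2π) = 1.822e+04 Hz.

(a) f₀ = 6494 Hz  (b) Q = 0.3564  (c) BW = 1.822e+04 Hz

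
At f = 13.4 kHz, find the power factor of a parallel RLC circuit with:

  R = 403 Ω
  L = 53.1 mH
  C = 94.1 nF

Step 1 — Angular frequency: ω = 2π·f = 2π·1.34e+04 = 8.419e+04 rad/s.
Step 2 — Component impedances:
  R: Z = R = 403 Ω
  L: Z = jωL = j·8.419e+04·0.0531 = 0 + j4471 Ω
  C: Z = 1/(jωC) = -j/(ω·C) = 0 - j126.2 Ω
Step 3 — Parallel combination: 1/Z_total = 1/R + 1/L + 1/C; Z_total = 37.92 - j117.7 Ω = 123.6∠-72.1° Ω.
Step 4 — Power factor: PF = cos(φ) = Re(Z)/|Z| = 37.92/123.6 = 0.3068.
Step 5 — Type: Im(Z) = -117.7 ⇒ leading (phase φ = -72.1°).

PF = 0.3068 (leading, φ = -72.1°)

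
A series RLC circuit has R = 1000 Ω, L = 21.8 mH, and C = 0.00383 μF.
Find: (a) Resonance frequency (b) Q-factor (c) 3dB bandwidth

Step 1 — Resonance: ω₀ = 1/√(LC) = 1/√(0.0218·3.83e-09) = 1.094e+05 rad/s.
Step 2 — f₀ = ω₀/(2π) = 1.742e+04 Hz.
Step 3 — Series Q: Q = ω₀L/R = 1.094e+05·0.0218/1000 = 2.386.
Step 4 — Bandwidth: Δω = ω₀/Q = 4.587e+04 rad/s; BW = Δω/(2π) = 7301 Hz.

(a) f₀ = 1.742e+04 Hz  (b) Q = 2.386  (c) BW = 7301 Hz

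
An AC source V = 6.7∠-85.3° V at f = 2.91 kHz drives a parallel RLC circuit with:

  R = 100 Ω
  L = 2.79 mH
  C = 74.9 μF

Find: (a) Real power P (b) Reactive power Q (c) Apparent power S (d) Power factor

Step 1 — Angular frequency: ω = 2π·f = 2π·2910 = 1.828e+04 rad/s.
Step 2 — Component impedances:
  R: Z = R = 100 Ω
  L: Z = jωL = j·1.828e+04·0.00279 = 0 + j51.01 Ω
  C: Z = 1/(jωC) = -j/(ω·C) = 0 - j0.7302 Ω
Step 3 — Parallel combination: 1/Z_total = 1/R + 1/L + 1/C; Z_total = 0.005488 - j0.7408 Ω = 0.7408∠-89.6° Ω.
Step 4 — Source phasor: V = 6.7∠-85.3° V = 0.549 - j6.677 V.
Step 5 — Current: I = V / Z = 9.019 + j0.6743 A = 9.044∠4.3° A.
Step 6 — Complex power: S = V·I* = 0.4489 - j60.6 VA.
Step 7 — Real power: P = Re(S) = 0.4489 W.
Step 8 — Reactive power: Q = Im(S) = -60.6 VAR.
Step 9 — Apparent power: |S| = 60.6 VA.
Step 10 — Power factor: PF = P/|S| = 0.007408 (leading).

(a) P = 0.4489 W  (b) Q = -60.6 VAR  (c) S = 60.6 VA  (d) PF = 0.007408 (leading)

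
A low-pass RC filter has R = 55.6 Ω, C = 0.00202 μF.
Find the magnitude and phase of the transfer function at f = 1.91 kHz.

Step 1 — Angular frequency: ω = 2π·1910 = 1.2e+04 rad/s.
Step 2 — Transfer function: H(jω) = 1/(1 + jωRC).
Step 3 — Denominator: 1 + jωRC = 1 + j·1.2e+04·55.6·2.02e-09 = 1 + j0.001348.
Step 4 — H = 1 - j0.001348.
Step 5 — Magnitude: |H| = 1 (-0.0 dB); phase: φ = -0.1°.

|H| = 1 (-0.0 dB), φ = -0.1°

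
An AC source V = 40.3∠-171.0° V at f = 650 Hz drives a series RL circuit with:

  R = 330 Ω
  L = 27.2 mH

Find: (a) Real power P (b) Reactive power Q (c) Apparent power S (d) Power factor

Step 1 — Angular frequency: ω = 2π·f = 2π·650 = 4084 rad/s.
Step 2 — Component impedances:
  R: Z = R = 330 Ω
  L: Z = jωL = j·4084·0.0272 = 0 + j111.1 Ω
Step 3 — Series combination: Z_total = R + L = 330 + j111.1 Ω = 348.2∠18.6° Ω.
Step 4 — Source phasor: V = 40.3∠-171.0° V = -39.8 - j6.304 V.
Step 5 — Current: I = V / Z = -0.1141 + j0.01931 A = 0.1157∠170.4° A.
Step 6 — Complex power: S = V·I* = 4.421 + j1.488 VA.
Step 7 — Real power: P = Re(S) = 4.421 W.
Step 8 — Reactive power: Q = Im(S) = 1.488 VAR.
Step 9 — Apparent power: |S| = 4.664 VA.
Step 10 — Power factor: PF = P/|S| = 0.9477 (lagging).

(a) P = 4.421 W  (b) Q = 1.488 VAR  (c) S = 4.664 VA  (d) PF = 0.9477 (lagging)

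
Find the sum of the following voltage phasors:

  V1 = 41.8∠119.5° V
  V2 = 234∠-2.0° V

Step 1 — Convert each phasor to rectangular form:
  V1 = 41.8·(cos(119.5°) + j·sin(119.5°)) = -20.58 + j36.38 V
  V2 = 234·(cos(-2.0°) + j·sin(-2.0°)) = 233.9 - j8.166 V
Step 2 — Sum components: V_total = 213.3 + j28.21 V.
Step 3 — Convert to polar: |V_total| = 215.1 V, ∠V_total = 7.5°.

V_total = 215.1∠7.5° V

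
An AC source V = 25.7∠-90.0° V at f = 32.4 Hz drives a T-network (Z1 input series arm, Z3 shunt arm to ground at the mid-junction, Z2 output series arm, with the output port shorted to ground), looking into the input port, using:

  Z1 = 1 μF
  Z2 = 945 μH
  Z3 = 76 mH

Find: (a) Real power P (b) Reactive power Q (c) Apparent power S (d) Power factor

Step 1 — Angular frequency: ω = 2π·f = 2π·32.4 = 203.6 rad/s.
Step 2 — Component impedances:
  Z1: Z = 1/(jωC) = -j/(ω·C) = 0 - j4912 Ω
  Z2: Z = jωL = j·203.6·0.000945 = 0 + j0.1924 Ω
  Z3: Z = jωL = j·203.6·0.076 = 0 + j15.47 Ω
Step 3 — With the output port shorted to ground, the output series arm Z2 runs from the junction to ground; the shunt arm Z3 also runs from the junction to ground. They appear in parallel: Z3 || Z2 = 0 + j0.19 Ω.
Step 4 — Series with input arm Z1: Z_in = Z1 + (Z3 || Z2) = 0 - j4912 Ω = 4912∠-90.0° Ω.
Step 5 — Source phasor: V = 25.7∠-90.0° V = 0 - j25.7 V.
Step 6 — Current: I = V / Z = 0.005232 A = 0.005232∠0.0° A.
Step 7 — Complex power: S = V·I* = 0 - j0.1345 VA.
Step 8 — Real power: P = Re(S) = 0 W.
Step 9 — Reactive power: Q = Im(S) = -0.1345 VAR.
Step 10 — Apparent power: |S| = 0.1345 VA.
Step 11 — Power factor: PF = P/|S| = 0 (leading).

(a) P = 0 W  (b) Q = -0.1345 VAR  (c) S = 0.1345 VA  (d) PF = 0 (leading)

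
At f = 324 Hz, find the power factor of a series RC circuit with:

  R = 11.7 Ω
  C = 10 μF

Step 1 — Angular frequency: ω = 2π·f = 2π·324 = 2036 rad/s.
Step 2 — Component impedances:
  R: Z = R = 11.7 Ω
  C: Z = 1/(jωC) = -j/(ω·C) = 0 - j49.12 Ω
Step 3 — Series combination: Z_total = R + C = 11.7 - j49.12 Ω = 50.5∠-76.6° Ω.
Step 4 — Power factor: PF = cos(φ) = Re(Z)/|Z| = 11.7/50.5 = 0.2317.
Step 5 — Type: Im(Z) = -49.12 ⇒ leading (phase φ = -76.6°).

PF = 0.2317 (leading, φ = -76.6°)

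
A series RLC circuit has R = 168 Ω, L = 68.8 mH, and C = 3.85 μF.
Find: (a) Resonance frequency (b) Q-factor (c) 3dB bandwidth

Step 1 — Resonance: ω₀ = 1/√(LC) = 1/√(0.0688·3.85e-06) = 1943 rad/s.
Step 2 — f₀ = ω₀/(2π) = 309.2 Hz.
Step 3 — Series Q: Q = ω₀L/R = 1943·0.0688/168 = 0.7957.
Step 4 — Bandwidth: Δω = ω₀/Q = 2442 rad/s; BW = Δω/(2π) = 388.6 Hz.

(a) f₀ = 309.2 Hz  (b) Q = 0.7957  (c) BW = 388.6 Hz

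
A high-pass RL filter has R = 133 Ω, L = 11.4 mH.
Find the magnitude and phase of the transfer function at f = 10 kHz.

Step 1 — Angular frequency: ω = 2π·1e+04 = 6.283e+04 rad/s.
Step 2 — Transfer function: H(jω) = jωL/(R + jωL).
Step 3 — Numerator jωL = j·716.3; denominator R + jωL = 133 + j716.3.
Step 4 — H = 0.9667 + j0.1795.
Step 5 — Magnitude: |H| = 0.9832 (-0.1 dB); phase: φ = 10.5°.

|H| = 0.9832 (-0.1 dB), φ = 10.5°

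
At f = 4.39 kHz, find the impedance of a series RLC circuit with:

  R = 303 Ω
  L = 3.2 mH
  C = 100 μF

Step 1 — Angular frequency: ω = 2π·f = 2π·4390 = 2.758e+04 rad/s.
Step 2 — Component impedances:
  R: Z = R = 303 Ω
  L: Z = jωL = j·2.758e+04·0.0032 = 0 + j88.27 Ω
  C: Z = 1/(jωC) = -j/(ω·C) = 0 - j0.3625 Ω
Step 3 — Series combination: Z_total = R + L + C = 303 + j87.9 Ω = 315.5∠16.2° Ω.

Z = 303 + j87.9 Ω = 315.5∠16.2° Ω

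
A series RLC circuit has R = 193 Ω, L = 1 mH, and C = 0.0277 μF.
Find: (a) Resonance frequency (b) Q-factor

Step 1 — Resonance condition Im(Z)=0 gives ω₀ = 1/√(LC).
Step 2 — ω₀ = 1/√(0.001·2.77e-08) = 1.9e+05 rad/s.
Step 3 — f₀ = ω₀/(2π) = 3.024e+04 Hz.
Step 4 — Series Q: Q = ω₀L/R = 1.9e+05·0.001/193 = 0.9845.

(a) f₀ = 3.024e+04 Hz  (b) Q = 0.9845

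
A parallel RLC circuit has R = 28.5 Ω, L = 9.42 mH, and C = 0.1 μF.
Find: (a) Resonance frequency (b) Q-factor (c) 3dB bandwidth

Step 1 — Resonance: ω₀ = 1/√(LC) = 1/√(0.00942·1e-07) = 3.258e+04 rad/s.
Step 2 — f₀ = ω₀/(2π) = 5186 Hz.
Step 3 — Parallel Q: Q = R/(ω₀L) = 28.5/(3.258e+04·0.00942) = 0.09286.
Step 4 — Bandwidth: Δω = ω₀/Q = 3.509e+05 rad/s; BW = Δω/(2π) = 5.584e+04 Hz.

(a) f₀ = 5186 Hz  (b) Q = 0.09286  (c) BW = 5.584e+04 Hz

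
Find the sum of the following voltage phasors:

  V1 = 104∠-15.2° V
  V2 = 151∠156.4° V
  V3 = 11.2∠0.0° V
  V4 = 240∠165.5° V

Step 1 — Convert each phasor to rectangular form:
  V1 = 104·(cos(-15.2°) + j·sin(-15.2°)) = 100.4 - j27.27 V
  V2 = 151·(cos(156.4°) + j·sin(156.4°)) = -138.4 + j60.45 V
  V3 = 11.2·(cos(0.0°) + j·sin(0.0°)) = 11.2 V
  V4 = 240·(cos(165.5°) + j·sin(165.5°)) = -232.4 + j60.09 V
Step 2 — Sum components: V_total = -259.2 + j93.28 V.
Step 3 — Convert to polar: |V_total| = 275.4 V, ∠V_total = 160.2°.

V_total = 275.4∠160.2° V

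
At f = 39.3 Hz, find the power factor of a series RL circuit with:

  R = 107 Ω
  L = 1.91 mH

Step 1 — Angular frequency: ω = 2π·f = 2π·39.3 = 246.9 rad/s.
Step 2 — Component impedances:
  R: Z = R = 107 Ω
  L: Z = jωL = j·246.9·0.00191 = 0 + j0.4716 Ω
Step 3 — Series combination: Z_total = R + L = 107 + j0.4716 Ω = 107∠0.3° Ω.
Step 4 — Power factor: PF = cos(φ) = Re(Z)/|Z| = 107/107 = 1.
Step 5 — Type: Im(Z) = 0.4716 ⇒ lagging (phase φ = 0.3°).

PF = 1 (lagging, φ = 0.3°)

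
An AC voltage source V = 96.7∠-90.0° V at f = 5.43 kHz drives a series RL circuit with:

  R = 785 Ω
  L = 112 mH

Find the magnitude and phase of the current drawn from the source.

Step 1 — Angular frequency: ω = 2π·f = 2π·5430 = 3.412e+04 rad/s.
Step 2 — Component impedances:
  R: Z = R = 785 Ω
  L: Z = jωL = j·3.412e+04·0.112 = 0 + j3821 Ω
Step 3 — Series combination: Z_total = R + L = 785 + j3821 Ω = 3901∠78.4° Ω.
Step 4 — Source phasor: V = 96.7∠-90.0° V = 0 - j96.7 V.
Step 5 — Ohm's law: I = V / Z_total = (0 - j96.7) / (785 + j3821) = -0.02428 - j0.004988 A.
Step 6 — Convert to polar: |I| = 0.02479 A, ∠I = -168.4°.

I = 0.02479∠-168.4° A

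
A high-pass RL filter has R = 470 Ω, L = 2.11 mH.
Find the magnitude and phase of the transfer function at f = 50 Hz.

Step 1 — Angular frequency: ω = 2π·50 = 314.2 rad/s.
Step 2 — Transfer function: H(jω) = jωL/(R + jωL).
Step 3 — Numerator jωL = j·0.6629; denominator R + jωL = 470 + j0.6629.
Step 4 — H = 1.989e-06 + j0.00141.
Step 5 — Magnitude: |H| = 0.00141 (-57.0 dB); phase: φ = 89.9°.

|H| = 0.00141 (-57.0 dB), φ = 89.9°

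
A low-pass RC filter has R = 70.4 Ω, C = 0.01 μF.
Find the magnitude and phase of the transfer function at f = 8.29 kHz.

Step 1 — Angular frequency: ω = 2π·8290 = 5.209e+04 rad/s.
Step 2 — Transfer function: H(jω) = 1/(1 + jωRC).
Step 3 — Denominator: 1 + jωRC = 1 + j·5.209e+04·70.4·1e-08 = 1 + j0.03667.
Step 4 — H = 0.9987 - j0.03662.
Step 5 — Magnitude: |H| = 0.9993 (-0.0 dB); phase: φ = -2.1°.

|H| = 0.9993 (-0.0 dB), φ = -2.1°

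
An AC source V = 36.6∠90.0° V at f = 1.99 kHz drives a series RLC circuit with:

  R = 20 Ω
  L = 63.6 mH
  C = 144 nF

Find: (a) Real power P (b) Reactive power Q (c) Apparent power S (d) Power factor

Step 1 — Angular frequency: ω = 2π·f = 2π·1990 = 1.25e+04 rad/s.
Step 2 — Component impedances:
  R: Z = R = 20 Ω
  L: Z = jωL = j·1.25e+04·0.0636 = 0 + j795.2 Ω
  C: Z = 1/(jωC) = -j/(ω·C) = 0 - j555.4 Ω
Step 3 — Series combination: Z_total = R + L + C = 20 + j239.8 Ω = 240.7∠85.2° Ω.
Step 4 — Source phasor: V = 36.6∠90.0° V = 0 + j36.6 V.
Step 5 — Current: I = V / Z = 0.1516 + j0.01264 A = 0.1521∠4.8° A.
Step 6 — Complex power: S = V·I* = 0.4626 + j5.547 VA.
Step 7 — Real power: P = Re(S) = 0.4626 W.
Step 8 — Reactive power: Q = Im(S) = 5.547 VAR.
Step 9 — Apparent power: |S| = 5.566 VA.
Step 10 — Power factor: PF = P/|S| = 0.08311 (lagging).

(a) P = 0.4626 W  (b) Q = 5.547 VAR  (c) S = 5.566 VA  (d) PF = 0.08311 (lagging)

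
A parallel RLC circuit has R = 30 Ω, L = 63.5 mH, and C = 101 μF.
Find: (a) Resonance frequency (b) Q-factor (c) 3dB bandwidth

Step 1 — Resonance: ω₀ = 1/√(LC) = 1/√(0.0635·0.000101) = 394.9 rad/s.
Step 2 — f₀ = ω₀/(2π) = 62.85 Hz.
Step 3 — Parallel Q: Q = R/(ω₀L) = 30/(394.9·0.0635) = 1.196.
Step 4 — Bandwidth: Δω = ω₀/Q = 330 rad/s; BW = Δω/(2π) = 52.53 Hz.

(a) f₀ = 62.85 Hz  (b) Q = 1.196  (c) BW = 52.53 Hz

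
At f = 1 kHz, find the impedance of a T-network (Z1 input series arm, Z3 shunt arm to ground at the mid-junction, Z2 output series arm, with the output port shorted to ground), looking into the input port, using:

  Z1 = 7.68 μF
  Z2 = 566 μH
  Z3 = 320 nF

Step 1 — Angular frequency: ω = 2π·f = 2π·1000 = 6283 rad/s.
Step 2 — Component impedances:
  Z1: Z = 1/(jωC) = -j/(ω·C) = 0 - j20.72 Ω
  Z2: Z = jωL = j·6283·0.000566 = 0 + j3.556 Ω
  Z3: Z = 1/(jωC) = -j/(ω·C) = 0 - j497.4 Ω
Step 3 — With the output port shorted to ground, the output series arm Z2 runs from the junction to ground; the shunt arm Z3 also runs from the junction to ground. They appear in parallel: Z3 || Z2 = 0 + j3.582 Ω.
Step 4 — Series with input arm Z1: Z_in = Z1 + (Z3 || Z2) = 0 - j17.14 Ω = 17.14∠-90.0° Ω.

Z = 0 - j17.14 Ω = 17.14∠-90.0° Ω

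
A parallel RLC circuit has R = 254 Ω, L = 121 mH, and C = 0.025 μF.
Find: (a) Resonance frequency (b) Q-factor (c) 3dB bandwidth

Step 1 — Resonance: ω₀ = 1/√(LC) = 1/√(0.121·2.5e-08) = 1.818e+04 rad/s.
Step 2 — f₀ = ω₀/(2π) = 2894 Hz.
Step 3 — Parallel Q: Q = R/(ω₀L) = 254/(1.818e+04·0.121) = 0.1155.
Step 4 — Bandwidth: Δω = ω₀/Q = 1.575e+05 rad/s; BW = Δω/(2π) = 2.506e+04 Hz.

(a) f₀ = 2894 Hz  (b) Q = 0.1155  (c) BW = 2.506e+04 Hz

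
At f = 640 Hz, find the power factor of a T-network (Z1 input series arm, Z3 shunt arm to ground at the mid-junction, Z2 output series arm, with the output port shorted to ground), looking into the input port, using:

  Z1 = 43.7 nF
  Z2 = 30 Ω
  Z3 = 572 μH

Step 1 — Angular frequency: ω = 2π·f = 2π·640 = 4021 rad/s.
Step 2 — Component impedances:
  Z1: Z = 1/(jωC) = -j/(ω·C) = 0 - j5691 Ω
  Z2: Z = R = 30 Ω
  Z3: Z = jωL = j·4021·0.000572 = 0 + j2.3 Ω
Step 3 — With the output port shorted to ground, the output series arm Z2 runs from the junction to ground; the shunt arm Z3 also runs from the junction to ground. They appear in parallel: Z3 || Z2 = 0.1753 + j2.287 Ω.
Step 4 — Series with input arm Z1: Z_in = Z1 + (Z3 || Z2) = 0.1753 - j5688 Ω = 5688∠-90.0° Ω.
Step 5 — Power factor: PF = cos(φ) = Re(Z)/|Z| = 0.1753/5688 = 3.082e-05.
Step 6 — Type: Im(Z) = -5688 ⇒ leading (phase φ = -90.0°).

PF = 3.082e-05 (leading, φ = -90.0°)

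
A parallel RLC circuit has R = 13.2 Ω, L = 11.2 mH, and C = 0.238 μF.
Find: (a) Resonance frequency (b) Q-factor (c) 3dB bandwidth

Step 1 — Resonance: ω₀ = 1/√(LC) = 1/√(0.0112·2.38e-07) = 1.937e+04 rad/s.
Step 2 — f₀ = ω₀/(2π) = 3083 Hz.
Step 3 — Parallel Q: Q = R/(ω₀L) = 13.2/(1.937e+04·0.0112) = 0.06085.
Step 4 — Bandwidth: Δω = ω₀/Q = 3.183e+05 rad/s; BW = Δω/(2π) = 5.066e+04 Hz.

(a) f₀ = 3083 Hz  (b) Q = 0.06085  (c) BW = 5.066e+04 Hz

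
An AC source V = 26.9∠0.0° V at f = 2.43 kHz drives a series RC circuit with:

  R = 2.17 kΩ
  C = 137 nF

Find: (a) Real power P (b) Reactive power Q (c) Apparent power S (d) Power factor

Step 1 — Angular frequency: ω = 2π·f = 2π·2430 = 1.527e+04 rad/s.
Step 2 — Component impedances:
  R: Z = R = 2170 Ω
  C: Z = 1/(jωC) = -j/(ω·C) = 0 - j478.1 Ω
Step 3 — Series combination: Z_total = R + C = 2170 - j478.1 Ω = 2222∠-12.4° Ω.
Step 4 — Source phasor: V = 26.9∠0.0° V = 26.9 V.
Step 5 — Current: I = V / Z = 0.01182 + j0.002605 A = 0.01211∠12.4° A.
Step 6 — Complex power: S = V·I* = 0.318 - j0.07006 VA.
Step 7 — Real power: P = Re(S) = 0.318 W.
Step 8 — Reactive power: Q = Im(S) = -0.07006 VAR.
Step 9 — Apparent power: |S| = 0.3257 VA.
Step 10 — Power factor: PF = P/|S| = 0.9766 (leading).

(a) P = 0.318 W  (b) Q = -0.07006 VAR  (c) S = 0.3257 VA  (d) PF = 0.9766 (leading)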